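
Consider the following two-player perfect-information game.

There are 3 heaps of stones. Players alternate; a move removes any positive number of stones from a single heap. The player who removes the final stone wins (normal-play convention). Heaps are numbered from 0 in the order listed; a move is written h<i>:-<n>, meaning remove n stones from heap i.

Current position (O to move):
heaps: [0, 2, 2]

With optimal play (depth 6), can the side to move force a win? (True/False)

O winning at [(0,2,2)]: False

p1 O@[(0,2,2)]: h1:-1[(0,1,2)]-1* h1:-2[(0,0,2)]-1 h2:-1[(0,2,1)]-1 h2:-2[(0,2,0)]-1
p2 X@[(0,1,2)]: h1:-1[(0,0,2)]-1 h2:-1[(0,1,1)]+1* h2:-2[(0,1,0)]-1
p3 O@[(0,1,1)]: h1:-1[(0,0,1)]-1* h2:-1[(0,1,0)]-1
p4 X@[(0,0,1)]: h2:-1[(0,0,0)]+1*
p5 O@[(0,0,0)] terminal -1; root [(0,2,2)] d6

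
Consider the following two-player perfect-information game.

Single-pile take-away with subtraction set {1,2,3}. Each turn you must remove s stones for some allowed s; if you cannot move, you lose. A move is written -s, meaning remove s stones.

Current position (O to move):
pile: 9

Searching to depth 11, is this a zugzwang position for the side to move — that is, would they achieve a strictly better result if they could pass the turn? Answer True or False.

zugzwang(9, O) = False

[9] O move#1: -1:+1/8*, -2:-1/7, -3:-1/6
[8] X move#2: -1:-1/7*, -2:-1/6, -3:-1/5
[7] O move#3: -1:-1/6, -2:-1/5, -3:+1/4*
[4] X move#4: -1:-1/3*, -2:-1/2, -3:-1/1
[3] O move#5: -1:-1/2, -2:-1/1, -3:+1/0*
[0] end (terminal -1, X#6); searched 9 to 11
if O skipped the turn, X would face:
~ [9] X move#1: -1:+1/8*, -2:-1/7, -3:-1/6
~ [8] O move#2: -1:-1/7*, -2:-1/6, -3:-1/5
~ [7] X move#3: -1:-1/6, -2:-1/5, -3:+1/4*
~ [4] O move#4: -1:-1/3*, -2:-1/2, -3:-1/1
~ [3] X move#5: -1:-1/2, -2:-1/1, -3:+1/0*
~ [0] end (terminal -1, O#6); searched 9 to 11
compare (O): move=+1 vs pass=-1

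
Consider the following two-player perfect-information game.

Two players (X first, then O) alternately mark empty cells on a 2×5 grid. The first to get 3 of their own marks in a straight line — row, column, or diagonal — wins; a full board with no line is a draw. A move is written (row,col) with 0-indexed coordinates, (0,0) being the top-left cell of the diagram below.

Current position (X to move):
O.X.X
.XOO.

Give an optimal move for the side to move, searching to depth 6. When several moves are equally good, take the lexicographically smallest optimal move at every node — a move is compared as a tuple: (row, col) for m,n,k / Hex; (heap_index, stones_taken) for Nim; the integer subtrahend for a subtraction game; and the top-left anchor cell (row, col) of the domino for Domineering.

ply 1, X at O.X.X/.XOO. | (0,1)=-1→OXX.X/.XOO.; (0,3)=+1→O.XXX/.XOO.*; (1,0)=-1→O.X.X/XXOO.; (1,4)=+0→O.X.X/.XOOX
ply 2: O.XXX/.XOO. is terminal -1 (O); from O.X.X/.XOO. depth 6

X's best at [O.X.X/.XOO.]: (0,3)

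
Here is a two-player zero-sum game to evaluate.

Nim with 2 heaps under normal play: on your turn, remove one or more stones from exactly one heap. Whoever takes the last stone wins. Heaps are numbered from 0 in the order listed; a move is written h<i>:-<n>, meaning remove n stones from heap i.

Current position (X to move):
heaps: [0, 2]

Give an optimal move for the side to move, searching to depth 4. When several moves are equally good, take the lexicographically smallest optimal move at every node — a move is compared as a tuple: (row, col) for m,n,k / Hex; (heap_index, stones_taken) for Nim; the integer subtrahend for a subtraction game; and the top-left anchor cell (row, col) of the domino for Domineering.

X's best at [(0,2)]: h1:-2

ply 1, X at (0,2) | h1:-1=-1→(0,1); h1:-2=+1→(0,0)*
ply 2: (0,0) is terminal -1 (O); from (0,2) depth 4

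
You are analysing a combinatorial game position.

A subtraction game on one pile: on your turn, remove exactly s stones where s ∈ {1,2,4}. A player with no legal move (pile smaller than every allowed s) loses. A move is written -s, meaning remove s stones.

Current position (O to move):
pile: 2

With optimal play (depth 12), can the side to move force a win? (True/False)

p1 O@[2]: -1[1]-1 -2[0]+1*
p2 X@[0] terminal -1; root [2] d12

O winning at [2]: True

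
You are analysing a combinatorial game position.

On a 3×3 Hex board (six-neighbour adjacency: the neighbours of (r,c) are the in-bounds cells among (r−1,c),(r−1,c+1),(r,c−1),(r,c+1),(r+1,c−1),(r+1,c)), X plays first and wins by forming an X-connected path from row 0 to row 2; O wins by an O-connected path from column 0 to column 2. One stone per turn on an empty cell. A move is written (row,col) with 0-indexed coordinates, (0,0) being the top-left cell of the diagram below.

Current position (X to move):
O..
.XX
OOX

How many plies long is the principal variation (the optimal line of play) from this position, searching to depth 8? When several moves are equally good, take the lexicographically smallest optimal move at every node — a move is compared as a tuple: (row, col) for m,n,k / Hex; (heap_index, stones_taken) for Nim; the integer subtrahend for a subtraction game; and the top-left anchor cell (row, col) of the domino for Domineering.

PV length from [O../.XX/OOX]: 1 ply

[O../.XX/OOX] X move#1: (0,1):+1/OX./.XX/OOX*, (0,2):+1/O.X/.XX/OOX, (1,0):+1/O../XXX/OOX
[OX./.XX/OOX] end (terminal -1, O#2); searched O../.XX/OOX to 8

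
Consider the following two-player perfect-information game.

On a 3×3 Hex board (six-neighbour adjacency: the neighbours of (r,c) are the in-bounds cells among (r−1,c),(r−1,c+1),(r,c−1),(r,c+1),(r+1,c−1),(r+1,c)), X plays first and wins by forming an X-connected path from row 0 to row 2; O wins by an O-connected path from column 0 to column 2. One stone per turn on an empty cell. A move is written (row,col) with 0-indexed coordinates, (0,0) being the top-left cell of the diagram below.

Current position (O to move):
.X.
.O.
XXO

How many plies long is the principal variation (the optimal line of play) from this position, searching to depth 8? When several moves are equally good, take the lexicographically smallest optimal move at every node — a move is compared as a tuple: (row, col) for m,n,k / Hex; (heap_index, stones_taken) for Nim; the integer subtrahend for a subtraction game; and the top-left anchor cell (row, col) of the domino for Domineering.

p1 O@[.X./.O./XXO]: (0,0)[OX./.O./XXO]-1 (0,2)[.XO/.O./XXO]-1 (1,0)[.X./OO./XXO]+1* (1,2)[.X./.OO/XXO]-1
p2 X@[.X./OO./XXO]: (0,0)[XX./OO./XXO]-1* (0,2)[.XX/OO./XXO]-1 (1,2)[.X./OOX/XXO]-1
p3 O@[XX./OO./XXO]: (0,2)[XXO/OO./XXO]+1* (1,2)[XX./OOO/XXO]+1
p4 X@[XXO/OO./XXO] terminal -1; root [.X./.O./XXO] d8

PV length from [.X./.O./XXO]: 3 plies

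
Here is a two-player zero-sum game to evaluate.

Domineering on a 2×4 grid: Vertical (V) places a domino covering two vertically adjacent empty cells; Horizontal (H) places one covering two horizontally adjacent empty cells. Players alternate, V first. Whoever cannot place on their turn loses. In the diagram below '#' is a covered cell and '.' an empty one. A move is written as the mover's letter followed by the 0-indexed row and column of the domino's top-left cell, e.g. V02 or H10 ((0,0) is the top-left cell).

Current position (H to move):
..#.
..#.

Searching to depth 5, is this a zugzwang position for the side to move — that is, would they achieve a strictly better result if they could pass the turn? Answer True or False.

zugzwang(..#./..#., H) = False

p1 H@[..#./..#.]: H00[###./..#.]+1* H10[..#./###.]+1
p2 V@[###./..#.]: V03[####/..##]-1*
p3 H@[####/..##]: H10[####/####]+1*
p4 V@[####/####] terminal -1; root [..#./..#.] d5
pass branch (V moves first from the same position):
  | p1 V@[..#./..#.]: V00[#.#./#.#.]+1* V01[.##./.##.]+1 V03[..##/..##]-1
  | p2 H@[#.#./#.#.] terminal -1; root [..#./..#.] d5
H moving scores +1; H passing scores -1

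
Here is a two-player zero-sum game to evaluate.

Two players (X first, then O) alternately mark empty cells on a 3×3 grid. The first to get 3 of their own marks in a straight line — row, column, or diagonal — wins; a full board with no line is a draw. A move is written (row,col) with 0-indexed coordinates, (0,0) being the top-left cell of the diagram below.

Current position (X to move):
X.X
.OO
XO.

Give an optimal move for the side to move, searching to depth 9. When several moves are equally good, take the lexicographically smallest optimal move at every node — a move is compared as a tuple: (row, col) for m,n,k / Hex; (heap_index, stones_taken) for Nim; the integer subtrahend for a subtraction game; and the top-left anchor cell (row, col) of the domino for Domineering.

X's best at [X.X/.OO/XO.]: (0,1)

ply 1, X at X.X/.OO/XO. | (0,1)=+1→XXX/.OO/XO.*; (1,0)=+1→X.X/XOO/XO.; (2,2)=-1→X.X/.OO/XOX
ply 2: XXX/.OO/XO. is terminal -1 (O); from X.X/.OO/XO. depth 9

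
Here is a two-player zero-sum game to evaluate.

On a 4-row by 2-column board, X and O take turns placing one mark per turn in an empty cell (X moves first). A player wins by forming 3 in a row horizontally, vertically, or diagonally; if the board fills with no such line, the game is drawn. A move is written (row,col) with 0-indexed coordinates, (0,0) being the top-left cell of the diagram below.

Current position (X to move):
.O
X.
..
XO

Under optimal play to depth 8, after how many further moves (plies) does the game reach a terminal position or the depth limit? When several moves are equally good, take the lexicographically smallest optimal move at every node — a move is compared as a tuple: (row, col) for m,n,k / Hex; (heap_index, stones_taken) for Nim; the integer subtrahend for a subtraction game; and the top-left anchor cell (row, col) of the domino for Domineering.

p1 X@[.O/X./../XO]: (0,0)[XO/X./../XO]+0 (1,1)[.O/XX/../XO]+0 (2,0)[.O/X./X./XO]+1* (2,1)[.O/X./.X/XO]+0
p2 O@[.O/X./X./XO] terminal -1; root [.O/X./../XO] d8

PV length from [.O/X./../XO]: 1 ply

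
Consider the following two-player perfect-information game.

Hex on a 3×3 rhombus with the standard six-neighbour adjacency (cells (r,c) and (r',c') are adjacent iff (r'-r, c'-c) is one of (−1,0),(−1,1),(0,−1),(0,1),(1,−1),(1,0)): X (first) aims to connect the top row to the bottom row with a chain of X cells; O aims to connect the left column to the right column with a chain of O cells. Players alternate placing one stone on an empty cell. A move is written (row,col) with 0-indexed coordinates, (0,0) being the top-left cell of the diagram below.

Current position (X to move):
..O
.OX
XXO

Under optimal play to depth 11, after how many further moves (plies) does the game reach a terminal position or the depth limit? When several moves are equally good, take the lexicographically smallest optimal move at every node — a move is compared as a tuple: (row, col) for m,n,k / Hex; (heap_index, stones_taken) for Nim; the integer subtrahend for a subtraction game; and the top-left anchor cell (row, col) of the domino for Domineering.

ply 1, X at ..O/.OX/XXO | (0,0)=-1→X.O/.OX/XXO; (0,1)=-1→.XO/.OX/XXO; (1,0)=+1→..O/XOX/XXO*
ply 2, O at ..O/XOX/XXO | (0,0)=-1→O.O/XOX/XXO*; (0,1)=-1→.OO/XOX/XXO
ply 3, X at O.O/XOX/XXO | (0,1)=+1→OXO/XOX/XXO*
ply 4: OXO/XOX/XXO is terminal -1 (O); from ..O/.OX/XXO depth 11

PV length from [..O/.OX/XXO]: 3 plies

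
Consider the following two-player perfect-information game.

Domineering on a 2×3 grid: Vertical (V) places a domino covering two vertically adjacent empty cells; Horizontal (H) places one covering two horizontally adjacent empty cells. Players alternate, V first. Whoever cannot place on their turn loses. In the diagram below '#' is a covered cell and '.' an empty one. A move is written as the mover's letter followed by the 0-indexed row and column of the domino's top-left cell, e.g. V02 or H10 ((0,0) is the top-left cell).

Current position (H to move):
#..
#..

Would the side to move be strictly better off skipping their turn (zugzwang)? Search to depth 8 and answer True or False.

[#../#..] H move#1: H01:+1/###/#..*, H11:+1/#../###
[###/#..] end (terminal -1, V#2); searched #../#.. to 8
pass branch (V moves first from the same position):
  | [#../#..] V move#1: V01:+1/##./##.*, V02:+1/#.#/#.#
  | [##./##.] end (terminal -1, H#2); searched #../#.. to 8
H moving scores +1; H passing scores -1

zugzwang(#../#.., H) = False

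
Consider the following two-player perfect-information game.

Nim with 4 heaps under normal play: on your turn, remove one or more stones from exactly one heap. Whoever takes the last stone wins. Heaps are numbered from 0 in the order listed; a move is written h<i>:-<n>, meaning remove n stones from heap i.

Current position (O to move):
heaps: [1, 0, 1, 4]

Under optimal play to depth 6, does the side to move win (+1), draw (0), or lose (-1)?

value((1,0,1,4), O) = +1

[(1,0,1,4)] O move#1: h0:-1:-1/(0,0,1,4), h2:-1:-1/(1,0,0,4), h3:-1:-1/(1,0,1,3), h3:-2:-1/(1,0,1,2), h3:-3:-1/(1,0,1,1), h3:-4:+1/(1,0,1,0)*
[(1,0,1,0)] X move#2: h0:-1:-1/(0,0,1,0)*, h2:-1:-1/(1,0,0,0)
[(0,0,1,0)] O move#3: h2:-1:+1/(0,0,0,0)*
[(0,0,0,0)] end (terminal -1, X#4); searched (1,0,1,4) to 6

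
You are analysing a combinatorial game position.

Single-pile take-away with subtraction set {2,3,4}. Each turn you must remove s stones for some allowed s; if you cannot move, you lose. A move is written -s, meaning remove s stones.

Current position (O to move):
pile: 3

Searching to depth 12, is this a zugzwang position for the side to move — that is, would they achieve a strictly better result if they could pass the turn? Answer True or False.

ply 1, O at 3 | -2=+1→1*; -3=+1→0
ply 2: 1 is terminal -1 (X); from 3 depth 12
pass branch (X moves first from the same position):
  | ply 1, X at 3 | -2=+1→1*; -3=+1→0
  | ply 2: 1 is terminal -1 (O); from 3 depth 12
O moving scores +1; O passing scores -1

zugzwang(3, O) = False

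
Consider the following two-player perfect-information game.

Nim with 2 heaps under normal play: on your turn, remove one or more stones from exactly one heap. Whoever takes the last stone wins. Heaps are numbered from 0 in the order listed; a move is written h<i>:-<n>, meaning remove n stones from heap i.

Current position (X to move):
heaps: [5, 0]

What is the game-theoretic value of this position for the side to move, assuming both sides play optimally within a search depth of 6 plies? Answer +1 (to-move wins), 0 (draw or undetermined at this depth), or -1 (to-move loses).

[(5,0)] X move#1: h0:-1:-1/(4,0), h0:-2:-1/(3,0), h0:-3:-1/(2,0), h0:-4:-1/(1,0), h0:-5:+1/(0,0)*
[(0,0)] end (terminal -1, O#2); searched (5,0) to 6

value((5,0), X) = +1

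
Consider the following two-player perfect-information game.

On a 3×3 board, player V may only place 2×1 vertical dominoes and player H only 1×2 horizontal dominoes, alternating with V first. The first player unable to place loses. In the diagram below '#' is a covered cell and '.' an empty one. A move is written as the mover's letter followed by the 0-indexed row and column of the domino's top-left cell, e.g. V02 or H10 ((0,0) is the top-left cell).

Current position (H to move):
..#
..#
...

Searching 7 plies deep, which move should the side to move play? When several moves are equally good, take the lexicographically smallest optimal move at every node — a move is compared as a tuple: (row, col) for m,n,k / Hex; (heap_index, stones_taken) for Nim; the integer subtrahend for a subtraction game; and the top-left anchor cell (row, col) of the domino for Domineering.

[..#/..#/...] H move#1: H00:-1/###/..#/..., H10:+1/..#/###/...*, H20:-1/..#/..#/##., H21:-1/..#/..#/.##
[..#/###/...] end (terminal -1, V#2); searched ..#/..#/... to 7

H's best at [..#/..#/...]: H10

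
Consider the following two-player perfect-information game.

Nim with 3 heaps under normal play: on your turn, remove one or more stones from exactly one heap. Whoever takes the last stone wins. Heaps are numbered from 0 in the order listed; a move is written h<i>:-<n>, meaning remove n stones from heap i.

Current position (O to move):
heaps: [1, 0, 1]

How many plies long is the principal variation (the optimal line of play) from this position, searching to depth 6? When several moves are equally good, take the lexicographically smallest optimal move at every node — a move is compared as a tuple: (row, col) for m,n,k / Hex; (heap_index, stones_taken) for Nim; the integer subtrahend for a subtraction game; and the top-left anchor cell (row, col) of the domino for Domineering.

p1 O@[(1,0,1)]: h0:-1[(0,0,1)]-1* h2:-1[(1,0,0)]-1
p2 X@[(0,0,1)]: h2:-1[(0,0,0)]+1*
p3 O@[(0,0,0)] terminal -1; root [(1,0,1)] d6

PV length from [(1,0,1)]: 2 plies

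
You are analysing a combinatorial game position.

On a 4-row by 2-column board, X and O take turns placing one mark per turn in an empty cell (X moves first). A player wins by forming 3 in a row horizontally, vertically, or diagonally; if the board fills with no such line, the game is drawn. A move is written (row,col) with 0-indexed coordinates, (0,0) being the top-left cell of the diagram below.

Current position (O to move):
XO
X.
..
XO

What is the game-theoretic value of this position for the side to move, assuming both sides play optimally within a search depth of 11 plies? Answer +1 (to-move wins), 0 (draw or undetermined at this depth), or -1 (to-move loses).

value(XO/X./../XO, O) = 0

p1 O@[XO/X./../XO]: (1,1)[XO/XO/../XO]-1 (2,0)[XO/X./O./XO]+0* (2,1)[XO/X./.O/XO]-1
p2 X@[XO/X./O./XO]: (1,1)[XO/XX/O./XO]+0* (2,1)[XO/X./OX/XO]+0
p3 O@[XO/XX/O./XO]: (2,1)[XO/XX/OO/XO]+0*
p4 X@[XO/XX/OO/XO] terminal +0; root [XO/X./../XO] d11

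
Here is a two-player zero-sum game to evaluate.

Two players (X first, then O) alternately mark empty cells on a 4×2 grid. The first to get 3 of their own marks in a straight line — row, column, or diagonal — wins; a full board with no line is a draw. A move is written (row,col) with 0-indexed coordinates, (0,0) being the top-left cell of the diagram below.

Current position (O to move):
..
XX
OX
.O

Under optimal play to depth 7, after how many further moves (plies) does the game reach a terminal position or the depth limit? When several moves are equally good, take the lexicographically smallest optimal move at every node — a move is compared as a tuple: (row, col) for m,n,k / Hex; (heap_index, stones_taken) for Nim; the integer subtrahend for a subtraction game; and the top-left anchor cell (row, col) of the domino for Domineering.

PV length from [../XX/OX/.O]: 3 plies

p1 O@[../XX/OX/.O]: (0,0)[O./XX/OX/.O]-1 (0,1)[.O/XX/OX/.O]+0* (3,0)[../XX/OX/OO]-1
p2 X@[.O/XX/OX/.O]: (0,0)[XO/XX/OX/.O]+0* (3,0)[.O/XX/OX/XO]+0
p3 O@[XO/XX/OX/.O]: (3,0)[XO/XX/OX/OO]+0*
p4 X@[XO/XX/OX/OO] terminal +0; root [../XX/OX/.O] d7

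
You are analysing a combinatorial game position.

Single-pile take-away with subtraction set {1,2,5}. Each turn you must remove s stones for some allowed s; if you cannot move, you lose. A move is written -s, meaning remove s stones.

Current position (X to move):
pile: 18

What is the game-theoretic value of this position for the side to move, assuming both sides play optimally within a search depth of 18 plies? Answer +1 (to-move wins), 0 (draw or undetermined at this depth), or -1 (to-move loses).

value(18, X) = -1

p1 X@[18]: -1[17]-1* -2[16]-1 -5[13]-1
p2 O@[17]: -1[16]-1 -2[15]+1* -5[12]+1
p3 X@[15]: -1[14]-1* -2[13]-1 -5[10]-1
p4 O@[14]: -1[13]-1 -2[12]+1* -5[9]+1
p5 X@[12]: -1[11]-1* -2[10]-1 -5[7]-1
p6 O@[11]: -1[10]-1 -2[9]+1* -5[6]+1
p7 X@[9]: -1[8]-1* -2[7]-1 -5[4]-1
p8 O@[8]: -1[7]-1 -2[6]+1* -5[3]+1
p9 X@[6]: -1[5]-1* -2[4]-1 -5[1]-1
p10 O@[5]: -1[4]-1 -2[3]+1* -5[0]+1
p11 X@[3]: -1[2]-1* -2[1]-1
p12 O@[2]: -1[1]-1 -2[0]+1*
p13 X@[0] terminal -1; root [18] d18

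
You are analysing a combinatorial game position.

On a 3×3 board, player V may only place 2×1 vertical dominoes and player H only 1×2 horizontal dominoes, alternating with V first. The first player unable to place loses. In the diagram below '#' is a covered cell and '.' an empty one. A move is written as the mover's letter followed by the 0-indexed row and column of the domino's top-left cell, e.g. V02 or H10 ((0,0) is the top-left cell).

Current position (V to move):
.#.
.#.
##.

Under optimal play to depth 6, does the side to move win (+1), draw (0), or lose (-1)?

ply 1, V at .#./.#./##. | V00=+1→##./##./##.*; V02=+1→.##/.##/##.; V12=+1→.#./.##/###
ply 2: ##./##./##. is terminal -1 (H); from .#./.#./##. depth 6

value(.#./.#./##., V) = +1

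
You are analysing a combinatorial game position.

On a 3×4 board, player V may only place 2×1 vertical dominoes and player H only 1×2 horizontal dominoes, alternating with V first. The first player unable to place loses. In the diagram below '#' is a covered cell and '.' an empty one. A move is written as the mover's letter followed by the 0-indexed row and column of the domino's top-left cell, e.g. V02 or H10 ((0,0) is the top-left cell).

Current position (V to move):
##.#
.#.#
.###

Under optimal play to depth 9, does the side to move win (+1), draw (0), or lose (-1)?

value(##.#/.#.#/.###, V) = +1

[##.#/.#.#/.###] V move#1: V02:+1/####/.###/.###*, V10:+1/##.#/##.#/####
[####/.###/.###] end (terminal -1, H#2); searched ##.#/.#.#/.### to 9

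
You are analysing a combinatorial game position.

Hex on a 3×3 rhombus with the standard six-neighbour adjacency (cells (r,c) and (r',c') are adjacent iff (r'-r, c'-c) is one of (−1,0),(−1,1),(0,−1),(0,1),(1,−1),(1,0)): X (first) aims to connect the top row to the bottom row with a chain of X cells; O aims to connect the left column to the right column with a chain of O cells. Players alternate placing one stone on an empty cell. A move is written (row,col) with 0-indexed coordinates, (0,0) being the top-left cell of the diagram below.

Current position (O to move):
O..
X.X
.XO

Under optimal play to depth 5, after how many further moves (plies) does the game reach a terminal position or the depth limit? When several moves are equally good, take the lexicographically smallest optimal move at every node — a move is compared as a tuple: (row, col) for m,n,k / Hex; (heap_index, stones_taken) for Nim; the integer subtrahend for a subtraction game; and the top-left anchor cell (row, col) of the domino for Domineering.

PV length from [O../X.X/.XO]: 2 plies

[O../X.X/.XO] O move#1: (0,1):-1/OO./X.X/.XO*, (0,2):-1/O.O/X.X/.XO, (1,1):-1/O../XOX/.XO, (2,0):-1/O../X.X/OXO
[OO./X.X/.XO] X move#2: (0,2):+1/OOX/X.X/.XO*, (1,1):-1/OO./XXX/.XO, (2,0):-1/OO./X.X/XXO
[OOX/X.X/.XO] end (terminal -1, O#3); searched O../X.X/.XO to 5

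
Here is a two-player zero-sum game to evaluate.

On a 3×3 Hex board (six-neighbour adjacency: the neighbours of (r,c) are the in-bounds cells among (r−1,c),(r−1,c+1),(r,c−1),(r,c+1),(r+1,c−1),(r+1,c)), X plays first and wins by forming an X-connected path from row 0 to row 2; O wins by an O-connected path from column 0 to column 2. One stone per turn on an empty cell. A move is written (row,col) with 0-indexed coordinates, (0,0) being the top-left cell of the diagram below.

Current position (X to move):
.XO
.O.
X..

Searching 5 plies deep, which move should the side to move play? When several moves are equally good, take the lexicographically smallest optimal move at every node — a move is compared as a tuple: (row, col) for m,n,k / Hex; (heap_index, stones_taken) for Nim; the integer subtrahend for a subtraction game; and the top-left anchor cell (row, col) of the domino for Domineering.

ply 1, X at .XO/.O./X.. | (0,0)=-1→XXO/.O./X..; (1,0)=+1→.XO/XO./X..*; (1,2)=-1→.XO/.OX/X..; (2,1)=-1→.XO/.O./XX.; (2,2)=-1→.XO/.O./X.X
ply 2: .XO/XO./X.. is terminal -1 (O); from .XO/.O./X.. depth 5

X's best at [.XO/.O./X..]: (1,0)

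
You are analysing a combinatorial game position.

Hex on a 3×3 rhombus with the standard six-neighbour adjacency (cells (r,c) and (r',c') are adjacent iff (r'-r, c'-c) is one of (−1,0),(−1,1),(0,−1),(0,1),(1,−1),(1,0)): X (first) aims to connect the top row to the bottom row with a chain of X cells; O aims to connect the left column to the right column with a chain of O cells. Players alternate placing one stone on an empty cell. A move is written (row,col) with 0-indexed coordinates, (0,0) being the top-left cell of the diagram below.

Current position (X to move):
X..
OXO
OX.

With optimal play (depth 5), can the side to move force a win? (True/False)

X winning at [X../OXO/OX.]: True

[X../OXO/OX.] X move#1: (0,1):+1/XX./OXO/OX.*, (0,2):+1/X.X/OXO/OX., (2,2):+1/X../OXO/OXX
[XX./OXO/OX.] end (terminal -1, O#2); searched X../OXO/OX. to 5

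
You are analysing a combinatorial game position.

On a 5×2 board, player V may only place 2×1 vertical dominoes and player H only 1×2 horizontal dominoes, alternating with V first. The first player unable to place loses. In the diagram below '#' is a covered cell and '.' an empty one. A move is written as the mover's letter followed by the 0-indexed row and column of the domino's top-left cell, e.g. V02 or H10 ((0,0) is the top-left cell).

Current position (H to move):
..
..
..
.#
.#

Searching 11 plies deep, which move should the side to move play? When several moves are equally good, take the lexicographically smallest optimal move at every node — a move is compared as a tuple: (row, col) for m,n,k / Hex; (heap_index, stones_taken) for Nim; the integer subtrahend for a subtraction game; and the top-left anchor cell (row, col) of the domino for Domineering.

[../../../.#/.#] H move#1: H00:-1/##/../../.#/.#, H10:+1/../##/../.#/.#*, H20:-1/../../##/.#/.#
[../##/../.#/.#] V move#2: V20:-1/../##/#./##/.#*, V30:-1/../##/../##/##
[../##/#./##/.#] H move#3: H00:+1/##/##/#./##/.#*
[##/##/#./##/.#] end (terminal -1, V#4); searched ../../../.#/.# to 11

H's best at [../../../.#/.#]: H10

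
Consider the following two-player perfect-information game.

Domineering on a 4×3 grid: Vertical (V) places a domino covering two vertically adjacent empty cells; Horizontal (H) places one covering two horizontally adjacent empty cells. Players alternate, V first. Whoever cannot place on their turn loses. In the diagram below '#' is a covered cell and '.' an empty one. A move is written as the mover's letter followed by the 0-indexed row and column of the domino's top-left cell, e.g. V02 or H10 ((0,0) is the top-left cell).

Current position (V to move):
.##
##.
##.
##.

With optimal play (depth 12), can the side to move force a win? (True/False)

V winning at [.##/##./##./##.]: True

ply 1, V at .##/##./##./##. | V12=+1→.##/###/###/##.*; V22=+1→.##/##./###/###
ply 2: .##/###/###/##. is terminal -1 (H); from .##/##./##./##. depth 12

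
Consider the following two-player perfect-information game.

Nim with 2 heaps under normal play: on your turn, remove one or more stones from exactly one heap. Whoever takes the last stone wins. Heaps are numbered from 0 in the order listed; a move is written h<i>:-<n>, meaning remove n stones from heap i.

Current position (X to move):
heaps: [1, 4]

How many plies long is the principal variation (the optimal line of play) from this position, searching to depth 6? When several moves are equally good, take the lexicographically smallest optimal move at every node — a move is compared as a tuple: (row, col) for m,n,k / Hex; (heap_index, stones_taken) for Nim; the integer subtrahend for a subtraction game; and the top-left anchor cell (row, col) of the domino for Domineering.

PV length from [(1,4)]: 3 plies

p1 X@[(1,4)]: h0:-1[(0,4)]-1 h1:-1[(1,3)]-1 h1:-2[(1,2)]-1 h1:-3[(1,1)]+1* h1:-4[(1,0)]-1
p2 O@[(1,1)]: h0:-1[(0,1)]-1* h1:-1[(1,0)]-1
p3 X@[(0,1)]: h1:-1[(0,0)]+1*
p4 O@[(0,0)] terminal -1; root [(1,4)] d6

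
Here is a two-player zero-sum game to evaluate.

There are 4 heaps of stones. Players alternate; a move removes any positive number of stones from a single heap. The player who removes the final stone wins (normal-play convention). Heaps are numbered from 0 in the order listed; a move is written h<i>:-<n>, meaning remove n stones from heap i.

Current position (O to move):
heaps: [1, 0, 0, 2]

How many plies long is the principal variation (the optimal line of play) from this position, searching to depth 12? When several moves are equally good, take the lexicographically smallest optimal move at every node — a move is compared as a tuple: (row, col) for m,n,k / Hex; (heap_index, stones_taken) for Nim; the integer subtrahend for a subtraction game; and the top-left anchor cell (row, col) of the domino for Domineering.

p1 O@[(1,0,0,2)]: h0:-1[(0,0,0,2)]-1 h3:-1[(1,0,0,1)]+1* h3:-2[(1,0,0,0)]-1
p2 X@[(1,0,0,1)]: h0:-1[(0,0,0,1)]-1* h3:-1[(1,0,0,0)]-1
p3 O@[(0,0,0,1)]: h3:-1[(0,0,0,0)]+1*
p4 X@[(0,0,0,0)] terminal -1; root [(1,0,0,2)] d12

PV length from [(1,0,0,2)]: 3 plies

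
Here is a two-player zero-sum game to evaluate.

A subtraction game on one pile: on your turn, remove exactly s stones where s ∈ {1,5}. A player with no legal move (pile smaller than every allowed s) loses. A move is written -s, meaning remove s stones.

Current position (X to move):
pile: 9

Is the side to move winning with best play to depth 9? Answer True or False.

X winning at [9]: True

ply 1, X at 9 | -1=+1→8*; -5=+1→4
ply 2, O at 8 | -1=-1→7*; -5=-1→3
ply 3, X at 7 | -1=+1→6*; -5=+1→2
ply 4, O at 6 | -1=-1→5*; -5=-1→1
ply 5, X at 5 | -1=+1→4*; -5=+1→0
ply 6, O at 4 | -1=-1→3*
ply 7, X at 3 | -1=+1→2*
ply 8, O at 2 | -1=-1→1*
ply 9, X at 1 | -1=+1→0*
ply 10: 0 is terminal -1 (O); from 9 depth 9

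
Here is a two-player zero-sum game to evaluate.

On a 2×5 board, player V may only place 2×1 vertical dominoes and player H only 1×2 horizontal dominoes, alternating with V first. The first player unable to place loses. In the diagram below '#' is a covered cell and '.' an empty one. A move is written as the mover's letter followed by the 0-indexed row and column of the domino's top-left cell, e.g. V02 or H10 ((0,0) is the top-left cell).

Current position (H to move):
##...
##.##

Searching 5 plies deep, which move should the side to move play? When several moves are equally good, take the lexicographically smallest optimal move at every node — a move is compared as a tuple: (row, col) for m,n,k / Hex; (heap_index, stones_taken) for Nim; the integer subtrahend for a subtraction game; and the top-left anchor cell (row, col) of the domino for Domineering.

p1 H@[##.../##.##]: H02[####./##.##]+1* H03[##.##/##.##]-1
p2 V@[####./##.##] terminal -1; root [##.../##.##] d5

H's best at [##.../##.##]: H02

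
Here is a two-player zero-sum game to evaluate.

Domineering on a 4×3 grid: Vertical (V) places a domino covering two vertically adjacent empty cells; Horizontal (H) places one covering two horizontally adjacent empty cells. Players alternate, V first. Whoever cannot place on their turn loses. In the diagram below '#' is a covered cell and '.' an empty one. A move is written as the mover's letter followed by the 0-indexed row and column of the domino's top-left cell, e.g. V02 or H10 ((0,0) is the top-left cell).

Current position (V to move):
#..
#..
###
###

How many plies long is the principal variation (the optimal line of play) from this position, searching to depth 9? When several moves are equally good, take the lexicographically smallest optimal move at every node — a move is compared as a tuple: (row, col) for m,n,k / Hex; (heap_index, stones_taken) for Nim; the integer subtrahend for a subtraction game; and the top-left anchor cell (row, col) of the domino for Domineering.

[#../#../###/###] V move#1: V01:+1/##./##./###/###*, V02:+1/#.#/#.#/###/###
[##./##./###/###] end (terminal -1, H#2); searched #../#../###/### to 9

PV length from [#../#../###/###]: 1 ply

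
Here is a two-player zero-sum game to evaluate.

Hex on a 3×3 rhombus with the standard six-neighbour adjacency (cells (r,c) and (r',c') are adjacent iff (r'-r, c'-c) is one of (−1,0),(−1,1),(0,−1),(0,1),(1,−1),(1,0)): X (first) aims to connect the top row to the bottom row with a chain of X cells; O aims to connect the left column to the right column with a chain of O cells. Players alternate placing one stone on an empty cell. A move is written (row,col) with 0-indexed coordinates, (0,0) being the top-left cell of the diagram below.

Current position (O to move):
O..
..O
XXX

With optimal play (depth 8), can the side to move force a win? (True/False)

p1 O@[O../..O/XXX]: (0,1)[OO./..O/XXX]+1* (0,2)[O.O/..O/XXX]-1 (1,0)[O../O.O/XXX]-1 (1,1)[O../.OO/XXX]+1
p2 X@[OO./..O/XXX]: (0,2)[OOX/..O/XXX]-1* (1,0)[OO./X.O/XXX]-1 (1,1)[OO./.XO/XXX]-1
p3 O@[OOX/..O/XXX]: (1,0)[OOX/O.O/XXX]-1 (1,1)[OOX/.OO/XXX]+1*
p4 X@[OOX/.OO/XXX] terminal -1; root [O../..O/XXX] d8

O winning at [O../..O/XXX]: True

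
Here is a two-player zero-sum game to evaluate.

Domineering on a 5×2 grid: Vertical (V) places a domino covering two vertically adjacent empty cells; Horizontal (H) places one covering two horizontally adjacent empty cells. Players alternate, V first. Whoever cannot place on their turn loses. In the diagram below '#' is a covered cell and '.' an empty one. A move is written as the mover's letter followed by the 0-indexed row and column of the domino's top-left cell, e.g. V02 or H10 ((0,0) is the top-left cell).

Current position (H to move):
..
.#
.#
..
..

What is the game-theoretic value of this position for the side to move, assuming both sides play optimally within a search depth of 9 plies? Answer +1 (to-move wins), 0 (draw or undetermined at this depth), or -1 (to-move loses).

p1 H@[../.#/.#/../..]: H00[##/.#/.#/../..]-1 H30[../.#/.#/##/..]+1* H40[../.#/.#/../##]+1
p2 V@[../.#/.#/##/..]: V00[#./##/.#/##/..]-1* V10[../##/##/##/..]-1
p3 H@[#./##/.#/##/..]: H40[#./##/.#/##/##]+1*
p4 V@[#./##/.#/##/##] terminal -1; root [../.#/.#/../..] d9

value(../.#/.#/../.., H) = +1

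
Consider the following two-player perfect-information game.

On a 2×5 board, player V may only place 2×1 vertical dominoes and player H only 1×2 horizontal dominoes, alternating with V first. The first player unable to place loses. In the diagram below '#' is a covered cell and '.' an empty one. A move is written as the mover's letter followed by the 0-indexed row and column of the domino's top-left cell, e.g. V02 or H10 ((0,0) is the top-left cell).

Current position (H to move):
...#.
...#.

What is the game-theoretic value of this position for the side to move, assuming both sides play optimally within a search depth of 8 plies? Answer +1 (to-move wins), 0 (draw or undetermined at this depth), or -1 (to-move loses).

value(...#./...#., H) = -1

p1 H@[...#./...#.]: H00[##.#./...#.]-1* H01[.###./...#.]-1 H10[...#./##.#.]-1 H11[...#./.###.]-1
p2 V@[##.#./...#.]: V02[####./..##.]+1* V04[##.##/...##]-1
p3 H@[####./..##.]: H10[####./####.]-1*
p4 V@[####./####.]: V04[#####/#####]+1*
p5 H@[#####/#####] terminal -1; root [...#./...#.] d8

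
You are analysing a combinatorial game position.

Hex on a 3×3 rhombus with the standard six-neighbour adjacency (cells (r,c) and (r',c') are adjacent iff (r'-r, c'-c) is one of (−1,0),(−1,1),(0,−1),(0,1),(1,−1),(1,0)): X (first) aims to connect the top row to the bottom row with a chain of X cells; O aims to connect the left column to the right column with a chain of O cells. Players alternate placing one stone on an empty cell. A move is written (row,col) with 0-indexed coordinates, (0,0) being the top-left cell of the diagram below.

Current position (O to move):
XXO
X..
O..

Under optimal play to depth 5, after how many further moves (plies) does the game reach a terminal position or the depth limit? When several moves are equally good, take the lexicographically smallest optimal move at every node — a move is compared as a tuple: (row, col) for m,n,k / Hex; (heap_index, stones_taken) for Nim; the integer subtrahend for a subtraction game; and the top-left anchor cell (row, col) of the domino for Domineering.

PV length from [XXO/X../O..]: 1 ply

ply 1, O at XXO/X../O.. | (1,1)=+1→XXO/XO./O..*; (1,2)=+1→XXO/X.O/O..; (2,1)=+1→XXO/X../OO.; (2,2)=+1→XXO/X../O.O
ply 2: XXO/XO./O.. is terminal -1 (X); from XXO/X../O.. depth 5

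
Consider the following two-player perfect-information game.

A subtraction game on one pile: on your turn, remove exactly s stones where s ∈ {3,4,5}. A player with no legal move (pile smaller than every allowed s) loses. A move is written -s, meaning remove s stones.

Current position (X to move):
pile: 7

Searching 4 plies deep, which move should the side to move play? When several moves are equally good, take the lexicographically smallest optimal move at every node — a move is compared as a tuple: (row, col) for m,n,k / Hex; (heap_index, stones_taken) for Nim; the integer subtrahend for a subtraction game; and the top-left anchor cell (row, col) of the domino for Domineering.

X's best at [7]: -5

ply 1, X at 7 | -3=-1→4; -4=-1→3; -5=+1→2*
ply 2: 2 is terminal -1 (O); from 7 depth 4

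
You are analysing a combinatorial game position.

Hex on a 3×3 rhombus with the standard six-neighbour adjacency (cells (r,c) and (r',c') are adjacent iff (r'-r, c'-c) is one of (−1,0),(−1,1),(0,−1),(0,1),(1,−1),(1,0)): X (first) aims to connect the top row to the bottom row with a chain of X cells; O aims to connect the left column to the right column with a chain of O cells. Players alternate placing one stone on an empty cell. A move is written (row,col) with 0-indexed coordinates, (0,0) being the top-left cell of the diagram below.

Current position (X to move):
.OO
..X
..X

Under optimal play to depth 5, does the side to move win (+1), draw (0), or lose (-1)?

p1 X@[.OO/..X/..X]: (0,0)[XOO/..X/..X]-1* (1,0)[.OO/X.X/..X]-1 (1,1)[.OO/.XX/..X]-1 (2,0)[.OO/..X/X.X]-1 (2,1)[.OO/..X/.XX]-1
p2 O@[XOO/..X/..X]: (1,0)[XOO/O.X/..X]+1* (1,1)[XOO/.OX/..X]+1 (2,0)[XOO/..X/O.X]+1 (2,1)[XOO/..X/.OX]-1
p3 X@[XOO/O.X/..X] terminal -1; root [.OO/..X/..X] d5

value(.OO/..X/..X, X) = -1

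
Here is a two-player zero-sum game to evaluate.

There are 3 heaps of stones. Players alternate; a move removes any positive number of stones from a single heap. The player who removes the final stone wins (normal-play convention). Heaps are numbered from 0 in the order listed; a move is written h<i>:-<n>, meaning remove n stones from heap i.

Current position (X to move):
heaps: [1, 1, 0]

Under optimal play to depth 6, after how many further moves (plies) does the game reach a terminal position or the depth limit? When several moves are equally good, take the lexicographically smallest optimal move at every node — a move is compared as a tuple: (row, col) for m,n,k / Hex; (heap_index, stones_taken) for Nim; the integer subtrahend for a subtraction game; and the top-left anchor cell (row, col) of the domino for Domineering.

[(1,1,0)] X move#1: h0:-1:-1/(0,1,0)*, h1:-1:-1/(1,0,0)
[(0,1,0)] O move#2: h1:-1:+1/(0,0,0)*
[(0,0,0)] end (terminal -1, X#3); searched (1,1,0) to 6

PV length from [(1,1,0)]: 2 plies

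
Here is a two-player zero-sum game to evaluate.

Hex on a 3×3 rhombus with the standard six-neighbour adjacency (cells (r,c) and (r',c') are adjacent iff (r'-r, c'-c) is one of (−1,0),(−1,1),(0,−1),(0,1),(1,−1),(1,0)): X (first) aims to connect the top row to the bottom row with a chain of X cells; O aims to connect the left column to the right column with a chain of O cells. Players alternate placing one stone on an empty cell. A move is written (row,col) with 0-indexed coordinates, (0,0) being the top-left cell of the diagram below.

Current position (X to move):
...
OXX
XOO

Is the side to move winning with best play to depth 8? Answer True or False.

X winning at [.../OXX/XOO]: True

[.../OXX/XOO] X move#1: (0,0):+1/X../OXX/XOO*, (0,1):+1/.X./OXX/XOO, (0,2):+1/..X/OXX/XOO
[X../OXX/XOO] O move#2: (0,1):-1/XO./OXX/XOO*, (0,2):-1/X.O/OXX/XOO
[XO./OXX/XOO] X move#3: (0,2):+1/XOX/OXX/XOO*
[XOX/OXX/XOO] end (terminal -1, O#4); searched .../OXX/XOO to 8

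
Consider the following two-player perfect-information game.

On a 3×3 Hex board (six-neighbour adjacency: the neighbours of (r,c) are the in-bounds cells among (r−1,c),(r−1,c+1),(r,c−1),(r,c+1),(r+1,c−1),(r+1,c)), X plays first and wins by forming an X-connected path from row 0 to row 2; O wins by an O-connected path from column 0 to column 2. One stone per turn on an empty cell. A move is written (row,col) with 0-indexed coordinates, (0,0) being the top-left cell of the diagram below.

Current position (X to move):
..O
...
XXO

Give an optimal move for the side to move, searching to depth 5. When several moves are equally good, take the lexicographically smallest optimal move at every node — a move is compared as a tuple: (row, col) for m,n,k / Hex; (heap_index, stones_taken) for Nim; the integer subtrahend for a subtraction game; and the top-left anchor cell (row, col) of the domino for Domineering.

X's best at [..O/.../XXO]: (0,1)

ply 1, X at ..O/.../XXO | (0,0)=-1→X.O/.../XXO; (0,1)=+1→.XO/.../XXO*; (1,0)=+1→..O/X../XXO; (1,1)=-1→..O/.X./XXO; (1,2)=-1→..O/..X/XXO
ply 2, O at .XO/.../XXO | (0,0)=-1→OXO/.../XXO*; (1,0)=-1→.XO/O../XXO; (1,1)=-1→.XO/.O./XXO; (1,2)=-1→.XO/..O/XXO
ply 3, X at OXO/.../XXO | (1,0)=+1→OXO/X../XXO*; (1,1)=+1→OXO/.X./XXO; (1,2)=+1→OXO/..X/XXO
ply 4: OXO/X../XXO is terminal -1 (O); from ..O/.../XXO depth 5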